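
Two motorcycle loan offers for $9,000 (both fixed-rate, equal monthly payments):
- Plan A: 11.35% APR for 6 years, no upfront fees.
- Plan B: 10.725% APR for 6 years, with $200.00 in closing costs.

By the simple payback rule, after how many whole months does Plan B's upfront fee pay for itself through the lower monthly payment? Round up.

70 months

Plan A: at 11.35% the monthly rate is 0.0094583, so the payment is 9,000 × 0.0094583 / (1 − 1.0094583^−72) = $172.92.
Plan B: monthly rate = 10.725%/12 = 0.0089375; payment = 9,000 × 0.0089375 / (1 − (1+0.0089375)^−72) = $170.04.
Monthly savings = $172.92 − $170.04 = $2.88.
Break-even = $200.00 / $2.88 = 69.44 → 70 months.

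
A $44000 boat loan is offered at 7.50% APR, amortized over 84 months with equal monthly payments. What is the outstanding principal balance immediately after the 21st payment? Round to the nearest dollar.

With monthly rate i = 7.5%/12 = 0.0062500, the balance after k of n payments is P · [(1+i)^n − (1+i)^k] / [(1+i)^n − 1].
(1+0.0062500)^84 = 1.68769920 and (1+0.0062500)^21 = 1.13978716, so the balance is 44,000 × (1.68769920 − 1.13978716) / (1.68769920 − 1) = $35,056.21.

$35,056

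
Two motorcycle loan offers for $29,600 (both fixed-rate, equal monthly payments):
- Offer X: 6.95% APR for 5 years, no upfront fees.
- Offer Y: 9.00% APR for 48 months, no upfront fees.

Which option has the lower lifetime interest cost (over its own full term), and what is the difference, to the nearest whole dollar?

Offer X by $232

Offer X: monthly rate = 6.95%/12 = 0.0057917; payment = 29,600 × 0.0057917 / (1 − (1+0.0057917)^−60) = $585.42.
Total interest on Offer X = 60 × $585.42 − $29,600 = $5,525.20.
Offer Y: at 9.00% the monthly rate is 0.0075000, so the payment is 29,600 × 0.0075000 / (1 − 1.0075000^−48) = $736.60.
Total interest on Offer Y = 48 × $736.60 − $29,600 = $5,756.80.
Offer X is lower by $231.60.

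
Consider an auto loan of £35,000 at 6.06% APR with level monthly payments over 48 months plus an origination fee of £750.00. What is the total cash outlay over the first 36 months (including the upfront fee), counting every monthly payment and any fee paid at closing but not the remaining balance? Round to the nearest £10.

At 6.06% the monthly rate is 0.0050500, so the payment is 35,000 × 0.0050500 / (1 − 1.0050500^−48) = £822.94.
Total outlay = 36 × £822.94 + £750.00 = £30,375.84.

£30,380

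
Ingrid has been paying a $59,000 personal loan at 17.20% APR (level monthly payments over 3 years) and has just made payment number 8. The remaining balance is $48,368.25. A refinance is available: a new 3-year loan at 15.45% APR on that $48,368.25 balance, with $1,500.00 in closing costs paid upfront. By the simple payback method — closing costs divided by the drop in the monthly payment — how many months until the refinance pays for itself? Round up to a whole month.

Current payment = 59,000 × 17.2%/12 / (1 − (1+0.0143333)^−36) = $2,109.39.
Refinanced payment = 48,368.25 × 0.0128750 / (1 − (1+0.0128750)^−36) = $1,687.38.
Monthly savings = $2,109.39 − $1,687.38 = $422.01.
Break-even = $1,500.00 / $422.01 = 3.55 → 4 months.

4 months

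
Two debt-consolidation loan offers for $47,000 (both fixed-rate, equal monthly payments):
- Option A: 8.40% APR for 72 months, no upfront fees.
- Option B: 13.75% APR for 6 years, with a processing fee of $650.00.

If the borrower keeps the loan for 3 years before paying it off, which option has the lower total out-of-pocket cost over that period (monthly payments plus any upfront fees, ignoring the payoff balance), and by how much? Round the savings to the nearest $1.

Option A: at 8.40% the monthly rate is 0.0070000, so the payment is 47,000 × 0.0070000 / (1 − 1.0070000^−72) = $833.27.
Option B: at 13.75% the monthly rate is 0.0114583, so the payment is 47,000 × 0.0114583 / (1 − 1.0114583^−72) = $962.19.
Over 36 months: Option A costs 36 × $833.27 = $29,997.72; Option B costs 36 × $962.19 + $650.00 = $35,288.84.
Option A is cheaper by $35,288.84 − $29,997.72 = $5,291.12.

Option A by $5,291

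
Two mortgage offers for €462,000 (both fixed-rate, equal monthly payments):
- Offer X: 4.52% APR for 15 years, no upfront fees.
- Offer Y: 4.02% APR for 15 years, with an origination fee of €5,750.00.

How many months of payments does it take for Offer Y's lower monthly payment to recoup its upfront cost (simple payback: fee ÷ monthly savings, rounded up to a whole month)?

Offer X: at 4.52% the monthly rate is 0.0037667, so the payment is 462,000 × 0.0037667 / (1 − 1.0037667^−180) = €3,538.99.
Offer Y: monthly rate = 4.02%/12 = 0.0033500; payment = 462,000 × 0.0033500 / (1 − (1+0.0033500)^−180) = €3,421.99.
Monthly savings = €3,538.99 − €3,421.99 = €117.00.
Break-even = €5,750.00 / €117.00 = 49.15 → 50 months.

50 months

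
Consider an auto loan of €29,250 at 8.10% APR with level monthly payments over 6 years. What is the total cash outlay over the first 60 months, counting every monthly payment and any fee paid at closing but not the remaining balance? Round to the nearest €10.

At 8.10% the monthly rate is 0.0067500, so the payment is 29,250 × 0.0067500 / (1 − 1.0067500^−72) = €514.28.
Total outlay = 60 × €514.28 = €30,856.80.

€30,860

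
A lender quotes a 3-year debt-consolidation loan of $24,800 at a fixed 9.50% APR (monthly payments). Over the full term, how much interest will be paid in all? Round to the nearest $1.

$3,799

Monthly rate = 9.5%/12 = 0.0079167; payment = 24,800 × 0.0079167 / (1 − (1+0.0079167)^−36) = $794.42.
Total paid = 36 × $794.42 = $28,599.12; interest = $28,599.12 − $24,800 = $3,799.12.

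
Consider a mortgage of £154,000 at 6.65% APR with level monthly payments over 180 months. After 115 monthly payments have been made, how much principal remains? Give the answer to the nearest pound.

£73,746

With monthly rate i = 6.65%/12 = 0.0055417, the balance after k of n payments is P · [(1+i)^n − (1+i)^k] / [(1+i)^n − 1].
(1+0.0055417)^180 = 2.70403814 and (1+0.0055417)^115 = 1.88802694, so the balance is 154,000 × (2.70403814 − 1.88802694) / (2.70403814 − 1) = £73,745.84.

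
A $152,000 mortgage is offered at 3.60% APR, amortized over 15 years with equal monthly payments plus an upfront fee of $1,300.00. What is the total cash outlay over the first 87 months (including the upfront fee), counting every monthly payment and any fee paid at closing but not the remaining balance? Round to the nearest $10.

Monthly rate = 3.6%/12 = 0.0030000; payment = 152,000 × 0.0030000 / (1 − (1+0.0030000)^−180) = $1,094.10.
Total outlay = 87 × $1,094.10 + $1,300.00 = $96,486.70.

$96,490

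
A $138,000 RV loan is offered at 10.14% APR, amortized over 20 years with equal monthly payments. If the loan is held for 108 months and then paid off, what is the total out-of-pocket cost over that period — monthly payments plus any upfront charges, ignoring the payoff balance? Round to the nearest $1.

Monthly rate = 10.14%/12 = 0.0084500; payment = 138,000 × 0.0084500 / (1 − (1+0.0084500)^−240) = $1,344.56.
Total outlay = 108 × $1,344.56 = $145,212.48.

$145,212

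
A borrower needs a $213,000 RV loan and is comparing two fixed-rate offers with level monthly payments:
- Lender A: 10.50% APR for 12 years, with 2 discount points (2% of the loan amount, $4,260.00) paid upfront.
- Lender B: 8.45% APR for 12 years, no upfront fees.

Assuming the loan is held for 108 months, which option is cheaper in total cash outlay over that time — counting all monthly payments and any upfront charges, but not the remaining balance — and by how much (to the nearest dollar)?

Lender A: at 10.50% the monthly rate is 0.0087500, so the payment is 213,000 × 0.0087500 / (1 − 1.0087500^−144) = $2,607.42.
Lender B: at 8.45% the monthly rate is 0.0070417, so the payment is 213,000 × 0.0070417 / (1 − 1.0070417^−144) = $2,358.50.
Over 108 months: Lender A costs 108 × $2,607.42 + $4,260.00 = $285,861.36; Lender B costs 108 × $2,358.50 = $254,718.00.
Lender B is cheaper by $285,861.36 − $254,718.00 = $31,143.36.

Lender B by $31,143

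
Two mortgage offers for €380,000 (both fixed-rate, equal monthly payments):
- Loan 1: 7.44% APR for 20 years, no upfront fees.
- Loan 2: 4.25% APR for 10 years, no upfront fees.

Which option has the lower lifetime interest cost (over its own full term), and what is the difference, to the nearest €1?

Loan 1: monthly rate = 7.44%/12 = 0.0062000; payment = 380,000 × 0.0062000 / (1 − (1+0.0062000)^−240) = €3,047.33.
Total interest on Loan 1 = 240 × €3,047.33 − €380,000 = €351,359.20.
Loan 2: monthly rate = 4.25%/12 = 0.0035417; payment = 380,000 × 0.0035417 / (1 − (1+0.0035417)^−120) = €3,892.63.
Total interest on Loan 2 = 120 × €3,892.63 − €380,000 = €87,115.60.
Loan 2 is lower by €264,243.60.

Loan 2 by €264,244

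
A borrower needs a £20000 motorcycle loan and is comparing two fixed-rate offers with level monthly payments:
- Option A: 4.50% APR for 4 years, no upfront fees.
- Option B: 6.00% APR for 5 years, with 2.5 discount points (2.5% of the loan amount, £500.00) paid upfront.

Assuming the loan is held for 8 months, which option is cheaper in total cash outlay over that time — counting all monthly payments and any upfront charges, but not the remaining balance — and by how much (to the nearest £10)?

Option B by £60

Option A: at 4.50% the monthly rate is 0.0037500, so the payment is 20,000 × 0.0037500 / (1 − 1.0037500^−48) = £456.07.
Option B: at 6.00% the monthly rate is 0.0050000, so the payment is 20,000 × 0.0050000 / (1 − 1.0050000^−60) = £386.66.
Over 8 months: Option A costs 8 × £456.07 = £3,648.56; Option B costs 8 × £386.66 + £500.00 = £3,593.28.
Option B is cheaper by £3,648.56 − £3,593.28 = £55.28.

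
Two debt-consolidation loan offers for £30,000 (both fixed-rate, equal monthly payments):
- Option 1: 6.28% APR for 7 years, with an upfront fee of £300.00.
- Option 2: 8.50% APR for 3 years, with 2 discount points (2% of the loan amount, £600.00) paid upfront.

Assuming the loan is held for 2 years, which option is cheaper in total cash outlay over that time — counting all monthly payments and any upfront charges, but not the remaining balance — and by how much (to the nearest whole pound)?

Option 1: monthly rate = 6.28%/12 = 0.0052333; payment = 30,000 × 0.0052333 / (1 − (1+0.0052333)^−84) = £442.29.
Option 2: monthly rate = 8.5%/12 = 0.0070833; payment = 30,000 × 0.0070833 / (1 − (1+0.0070833)^−36) = £947.03.
Over 24 months: Option 1 costs 24 × £442.29 + £300.00 = £10,914.96; Option 2 costs 24 × £947.03 + £600.00 = £23,328.72.
Option 1 is cheaper by £23,328.72 − £10,914.96 = £12,413.76.

Option 1 by £12,414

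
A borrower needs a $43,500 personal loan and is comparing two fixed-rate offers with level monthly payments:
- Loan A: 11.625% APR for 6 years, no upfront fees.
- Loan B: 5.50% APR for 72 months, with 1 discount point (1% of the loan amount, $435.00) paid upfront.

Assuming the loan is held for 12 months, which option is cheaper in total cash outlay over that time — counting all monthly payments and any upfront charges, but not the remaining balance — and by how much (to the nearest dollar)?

Loan A: at 11.625% the monthly rate is 0.0096875, so the payment is 43,500 × 0.0096875 / (1 − 1.0096875^−72) = $841.97.
Loan B: monthly rate = 5.5%/12 = 0.0045833; payment = 43,500 × 0.0045833 / (1 − (1+0.0045833)^−72) = $710.70.
Over 12 months: Loan A costs 12 × $841.97 = $10,103.64; Loan B costs 12 × $710.70 + $435.00 = $8,963.40.
Loan B is cheaper by $10,103.64 − $8,963.40 = $1,140.24.

Loan B by $1,140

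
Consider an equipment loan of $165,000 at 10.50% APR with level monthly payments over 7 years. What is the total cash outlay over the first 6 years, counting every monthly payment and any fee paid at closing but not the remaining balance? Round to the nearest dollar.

$200,305

Monthly rate = 10.5%/12 = 0.0087500; payment = 165,000 × 0.0087500 / (1 − (1+0.0087500)^−84) = $2,782.01.
Total outlay = 72 × $2,782.01 = $200,304.72.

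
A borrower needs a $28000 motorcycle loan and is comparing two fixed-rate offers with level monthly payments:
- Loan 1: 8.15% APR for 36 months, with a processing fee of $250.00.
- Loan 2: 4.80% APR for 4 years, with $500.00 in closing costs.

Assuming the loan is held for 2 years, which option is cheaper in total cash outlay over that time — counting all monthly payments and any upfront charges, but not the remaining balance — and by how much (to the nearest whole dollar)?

Loan 1: at 8.15% the monthly rate is 0.0067917, so the payment is 28,000 × 0.0067917 / (1 − 1.0067917^−36) = $879.36.
Loan 2: at 4.80% the monthly rate is 0.0040000, so the payment is 28,000 × 0.0040000 / (1 − 1.0040000^−48) = $642.29.
Over 24 months: Loan 1 costs 24 × $879.36 + $250.00 = $21,354.64; Loan 2 costs 24 × $642.29 + $500.00 = $15,914.96.
Loan 2 is cheaper by $21,354.64 − $15,914.96 = $5,439.68.

Loan 2 by $5,440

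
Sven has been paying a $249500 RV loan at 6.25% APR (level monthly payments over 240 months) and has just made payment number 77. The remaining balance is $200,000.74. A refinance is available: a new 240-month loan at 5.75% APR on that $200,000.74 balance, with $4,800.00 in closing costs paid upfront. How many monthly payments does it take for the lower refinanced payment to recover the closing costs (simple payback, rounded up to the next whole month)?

Current payment = 249,500 × 6.25%/12 / (1 − (1+0.0052083)^−240) = $1,823.67.
Refinanced payment = 200,000.74 × 0.0047917 / (1 − (1+0.0047917)^−240) = $1,404.17.
Monthly savings = $1,823.67 − $1,404.17 = $419.50.
Break-even = $4,800.00 / $419.50 = 11.44 → 12 months.

12 months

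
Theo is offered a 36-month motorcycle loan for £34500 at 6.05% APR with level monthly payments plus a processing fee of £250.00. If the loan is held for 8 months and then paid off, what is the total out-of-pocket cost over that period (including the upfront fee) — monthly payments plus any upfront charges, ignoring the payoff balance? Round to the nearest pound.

£8,653

Monthly rate = 6.05%/12 = 0.0050417; payment = 34,500 × 0.0050417 / (1 − (1+0.0050417)^−36) = £1,050.34.
Total outlay = 8 × £1,050.34 + £250.00 = £8,652.72.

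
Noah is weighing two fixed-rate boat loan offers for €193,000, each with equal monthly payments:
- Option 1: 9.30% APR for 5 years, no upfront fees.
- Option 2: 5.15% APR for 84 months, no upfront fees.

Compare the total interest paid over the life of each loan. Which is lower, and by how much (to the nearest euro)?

Option 1: at 9.30% the monthly rate is 0.0077500, so the payment is 193,000 × 0.0077500 / (1 − 1.0077500^−60) = €4,034.52.
Total interest on Option 1 = 60 × €4,034.52 − €193,000 = €49,071.20.
Option 2: monthly rate = 5.15%/12 = 0.0042917; payment = 193,000 × 0.0042917 / (1 − (1+0.0042917)^−84) = €2,741.47.
Total interest on Option 2 = 84 × €2,741.47 − €193,000 = €37,283.48.
Option 2 is lower by €11,787.72.

Option 2 by €11,788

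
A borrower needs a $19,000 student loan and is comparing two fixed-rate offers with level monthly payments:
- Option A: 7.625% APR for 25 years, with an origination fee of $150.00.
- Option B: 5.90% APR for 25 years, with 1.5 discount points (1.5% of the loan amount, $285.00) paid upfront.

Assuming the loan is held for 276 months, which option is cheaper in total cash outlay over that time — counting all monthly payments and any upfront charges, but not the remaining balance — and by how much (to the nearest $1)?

Option B by $5,578

Option A: monthly rate = 7.625%/12 = 0.0063542; payment = 19,000 × 0.0063542 / (1 − (1+0.0063542)^−300) = $141.96.
Option B: at 5.90% the monthly rate is 0.0049167, so the payment is 19,000 × 0.0049167 / (1 − 1.0049167^−300) = $121.26.
Over 276 months: Option A costs 276 × $141.96 + $150.00 = $39,330.96; Option B costs 276 × $121.26 + $285.00 = $33,752.76.
Option B is cheaper by $39,330.96 − $33,752.76 = $5,578.20.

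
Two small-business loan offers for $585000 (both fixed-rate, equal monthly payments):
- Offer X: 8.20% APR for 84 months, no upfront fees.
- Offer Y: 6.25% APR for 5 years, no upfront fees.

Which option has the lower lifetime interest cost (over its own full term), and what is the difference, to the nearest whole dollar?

Offer X: at 8.20% the monthly rate is 0.0068333, so the payment is 585,000 × 0.0068333 / (1 − 1.0068333^−84) = $9,176.34.
Total interest on Offer X = 84 × $9,176.34 − $585,000 = $185,812.56.
Offer Y: monthly rate = 6.25%/12 = 0.0052083; payment = 585,000 × 0.0052083 / (1 − (1+0.0052083)^−60) = $11,377.82.
Total interest on Offer Y = 60 × $11,377.82 − $585,000 = $97,669.20.
Offer Y is lower by $88,143.36.

Offer Y by $88,143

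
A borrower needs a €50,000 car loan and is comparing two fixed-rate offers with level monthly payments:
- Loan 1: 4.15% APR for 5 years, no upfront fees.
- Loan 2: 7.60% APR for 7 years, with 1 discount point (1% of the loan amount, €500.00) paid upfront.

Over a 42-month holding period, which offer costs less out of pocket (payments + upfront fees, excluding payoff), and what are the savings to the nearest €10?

Loan 2 by €6,000

Loan 1: monthly rate = 4.15%/12 = 0.0034583; payment = 50,000 × 0.0034583 / (1 − (1+0.0034583)^−60) = €924.21.
Loan 2: at 7.60% the monthly rate is 0.0063333, so the payment is 50,000 × 0.0063333 / (1 − 1.0063333^−84) = €769.38.
Over 42 months: Loan 1 costs 42 × €924.21 = €38,816.82; Loan 2 costs 42 × €769.38 + €500.00 = €32,813.96.
Loan 2 is cheaper by €38,816.82 − €32,813.96 = €6,002.86.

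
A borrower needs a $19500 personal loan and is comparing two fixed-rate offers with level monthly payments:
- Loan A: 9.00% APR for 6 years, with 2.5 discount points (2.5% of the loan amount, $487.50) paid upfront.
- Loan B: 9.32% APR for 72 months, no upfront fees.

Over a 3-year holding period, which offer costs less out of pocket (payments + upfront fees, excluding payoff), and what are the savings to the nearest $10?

Loan B by $380

Loan A: monthly rate = 9%/12 = 0.0075000; payment = 19,500 × 0.0075000 / (1 − (1+0.0075000)^−72) = $351.50.
Loan B: monthly rate = 9.32%/12 = 0.0077667; payment = 19,500 × 0.0077667 / (1 − (1+0.0077667)^−72) = $354.60.
Over 36 months: Loan A costs 36 × $351.50 + $487.50 = $13,141.50; Loan B costs 36 × $354.60 = $12,765.60.
Loan B is cheaper by $13,141.50 − $12,765.60 = $375.90.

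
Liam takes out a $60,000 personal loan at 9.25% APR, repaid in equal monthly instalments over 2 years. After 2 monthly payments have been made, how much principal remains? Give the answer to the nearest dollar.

With monthly rate i = 9.25%/12 = 0.0077083, the balance after k of n payments is P · [(1+i)^n − (1+i)^k] / [(1+i)^n − 1].
(1+0.0077083)^24 = 1.20236521 and (1+0.0077083)^2 = 1.01547609, so the balance is 60,000 × (1.20236521 − 1.01547609) / (1.20236521 − 1) = $55,411.44.

$55,411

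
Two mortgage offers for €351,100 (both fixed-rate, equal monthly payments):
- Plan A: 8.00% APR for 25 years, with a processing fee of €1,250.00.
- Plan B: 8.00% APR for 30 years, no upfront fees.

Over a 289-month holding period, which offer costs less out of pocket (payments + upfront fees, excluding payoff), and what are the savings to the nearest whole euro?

Plan B by €39,860

Plan A: at 8.00% the monthly rate is 0.0066667, so the payment is 351,100 × 0.0066667 / (1 − 1.0066667^−300) = €2,709.85.
Plan B: at 8.00% the monthly rate is 0.0066667, so the payment is 351,100 × 0.0066667 / (1 − 1.0066667^−360) = €2,576.25.
Over 289 months: Plan A costs 289 × €2,709.85 + €1,250.00 = €784,396.65; Plan B costs 289 × €2,576.25 = €744,536.25.
Plan B is cheaper by €784,396.65 − €744,536.25 = €39,860.40.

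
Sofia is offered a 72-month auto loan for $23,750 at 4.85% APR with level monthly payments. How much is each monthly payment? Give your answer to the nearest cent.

$380.84

Monthly rate = 4.85%/12 = 0.0040417; payment = 23,750 × 0.0040417 / (1 − (1+0.0040417)^−72) = $380.84.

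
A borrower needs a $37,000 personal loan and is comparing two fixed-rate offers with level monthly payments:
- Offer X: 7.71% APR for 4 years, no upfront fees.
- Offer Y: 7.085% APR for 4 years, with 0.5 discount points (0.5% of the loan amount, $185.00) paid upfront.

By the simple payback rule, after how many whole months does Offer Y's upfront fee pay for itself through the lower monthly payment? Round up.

18 months

Offer X: monthly rate = 7.71%/12 = 0.0064250; payment = 37,000 × 0.0064250 / (1 − (1+0.0064250)^−48) = $898.25.
Offer Y: at 7.085% the monthly rate is 0.0059042, so the payment is 37,000 × 0.0059042 / (1 − 1.0059042^−48) = $887.47.
Monthly savings = $898.25 − $887.47 = $10.78.
Break-even = $185.00 / $10.78 = 17.16 → 18 months.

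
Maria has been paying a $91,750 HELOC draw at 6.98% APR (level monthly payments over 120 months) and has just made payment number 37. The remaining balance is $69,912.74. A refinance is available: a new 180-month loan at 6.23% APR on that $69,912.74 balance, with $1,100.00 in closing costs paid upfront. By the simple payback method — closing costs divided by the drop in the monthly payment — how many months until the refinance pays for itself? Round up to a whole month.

3 months

Current payment = 91,750 × 6.98%/12 / (1 − (1+0.0058167)^−120) = $1,064.35.
Refinanced payment = 69,912.74 × 0.0051917 / (1 − (1+0.0051917)^−180) = $598.69.
Monthly savings = $1,064.35 − $598.69 = $465.66.
Break-even = $1,100.00 / $465.66 = 2.36 → 3 months.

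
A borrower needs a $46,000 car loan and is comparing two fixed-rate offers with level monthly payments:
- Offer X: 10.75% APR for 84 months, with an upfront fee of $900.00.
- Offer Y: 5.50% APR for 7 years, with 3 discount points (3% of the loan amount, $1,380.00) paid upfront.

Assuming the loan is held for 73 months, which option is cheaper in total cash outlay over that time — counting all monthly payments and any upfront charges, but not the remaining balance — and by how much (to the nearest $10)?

Offer X: monthly rate = 10.75%/12 = 0.0089583; payment = 46,000 × 0.0089583 / (1 − (1+0.0089583)^−84) = $781.60.
Offer Y: at 5.50% the monthly rate is 0.0045833, so the payment is 46,000 × 0.0045833 / (1 − 1.0045833^−84) = $661.02.
Over 73 months: Offer X costs 73 × $781.60 + $900.00 = $57,956.80; Offer Y costs 73 × $661.02 + $1,380.00 = $49,634.46.
Offer Y is cheaper by $57,956.80 − $49,634.46 = $8,322.34.

Offer Y by $8,320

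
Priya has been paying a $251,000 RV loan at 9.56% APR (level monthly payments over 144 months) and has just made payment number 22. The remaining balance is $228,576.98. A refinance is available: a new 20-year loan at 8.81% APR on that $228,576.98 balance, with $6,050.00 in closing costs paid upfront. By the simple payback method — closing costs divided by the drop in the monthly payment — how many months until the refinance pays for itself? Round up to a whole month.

7 months

Current payment = 251,000 × 9.56%/12 / (1 − (1+0.0079667)^−144) = $2,936.19.
Refinanced payment = 228,576.98 × 0.0073417 / (1 − (1+0.0073417)^−240) = $2,028.72.
Monthly savings = $2,936.19 − $2,028.72 = $907.47.
Break-even = $6,050.00 / $907.47 = 6.67 → 7 months.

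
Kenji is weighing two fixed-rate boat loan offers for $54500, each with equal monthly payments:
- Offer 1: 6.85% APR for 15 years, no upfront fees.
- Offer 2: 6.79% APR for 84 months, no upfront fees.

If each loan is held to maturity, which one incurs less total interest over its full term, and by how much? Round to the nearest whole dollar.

Offer 1: monthly rate = 6.85%/12 = 0.0057083; payment = 54,500 × 0.0057083 / (1 − (1+0.0057083)^−180) = $485.30.
Total interest on Offer 1 = 180 × $485.30 − $54,500 = $32,854.00.
Offer 2: monthly rate = 6.79%/12 = 0.0056583; payment = 54,500 × 0.0056583 / (1 − (1+0.0056583)^−84) = $816.97.
Total interest on Offer 2 = 84 × $816.97 − $54,500 = $14,125.48.
Offer 2 is lower by $18,728.52.

Offer 2 by $18,729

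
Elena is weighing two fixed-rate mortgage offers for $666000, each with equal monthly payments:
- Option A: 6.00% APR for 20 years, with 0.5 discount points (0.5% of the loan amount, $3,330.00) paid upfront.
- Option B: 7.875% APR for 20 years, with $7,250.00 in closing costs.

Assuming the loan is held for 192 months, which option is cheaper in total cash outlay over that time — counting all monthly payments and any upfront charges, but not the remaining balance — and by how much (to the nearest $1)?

Option A by $147,452

Option A: at 6.00% the monthly rate is 0.0050000, so the payment is 666,000 × 0.0050000 / (1 − 1.0050000^−240) = $4,771.43.
Option B: monthly rate = 7.875%/12 = 0.0065625; payment = 666,000 × 0.0065625 / (1 − (1+0.0065625)^−240) = $5,518.99.
Over 192 months: Option A costs 192 × $4,771.43 + $3,330.00 = $919,444.56; Option B costs 192 × $5,518.99 + $7,250.00 = $1,066,896.08.
Option A is cheaper by $1,066,896.08 − $919,444.56 = $147,451.52.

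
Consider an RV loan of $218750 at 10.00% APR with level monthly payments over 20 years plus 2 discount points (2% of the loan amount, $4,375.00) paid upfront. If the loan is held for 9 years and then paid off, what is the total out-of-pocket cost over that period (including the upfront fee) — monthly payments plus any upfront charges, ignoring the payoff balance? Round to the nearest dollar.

Monthly rate = 10%/12 = 0.0083333; payment = 218,750 × 0.0083333 / (1 − (1+0.0083333)^−240) = $2,110.98.
Total outlay = 108 × $2,110.98 + $4,375.00 = $232,360.84.

$232,361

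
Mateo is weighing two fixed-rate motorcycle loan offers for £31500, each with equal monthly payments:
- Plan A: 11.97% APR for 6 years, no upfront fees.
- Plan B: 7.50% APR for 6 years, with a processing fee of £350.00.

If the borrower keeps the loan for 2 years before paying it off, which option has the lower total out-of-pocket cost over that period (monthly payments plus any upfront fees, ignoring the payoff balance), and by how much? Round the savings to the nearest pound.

Plan A: monthly rate = 11.97%/12 = 0.0099750; payment = 31,500 × 0.0099750 / (1 − (1+0.0099750)^−72) = £615.34.
Plan B: at 7.50% the monthly rate is 0.0062500, so the payment is 31,500 × 0.0062500 / (1 − 1.0062500^−72) = £544.64.
Over 24 months: Plan A costs 24 × £615.34 = £14,768.16; Plan B costs 24 × £544.64 + £350.00 = £13,421.36.
Plan B is cheaper by £14,768.16 − £13,421.36 = £1,346.80.

Plan B by £1,347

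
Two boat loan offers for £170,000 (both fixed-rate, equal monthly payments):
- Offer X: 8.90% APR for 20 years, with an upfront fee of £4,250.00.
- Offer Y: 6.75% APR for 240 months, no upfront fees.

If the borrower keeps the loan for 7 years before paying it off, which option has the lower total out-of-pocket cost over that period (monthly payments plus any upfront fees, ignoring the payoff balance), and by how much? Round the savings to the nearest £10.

Offer X: at 8.90% the monthly rate is 0.0074167, so the payment is 170,000 × 0.0074167 / (1 − 1.0074167^−240) = £1,518.62.
Offer Y: at 6.75% the monthly rate is 0.0056250, so the payment is 170,000 × 0.0056250 / (1 − 1.0056250^−240) = £1,292.62.
Over 84 months: Offer X costs 84 × £1,518.62 + £4,250.00 = £131,814.08; Offer Y costs 84 × £1,292.62 = £108,580.08.
Offer Y is cheaper by £131,814.08 − £108,580.08 = £23,234.00.

Offer Y by £23,230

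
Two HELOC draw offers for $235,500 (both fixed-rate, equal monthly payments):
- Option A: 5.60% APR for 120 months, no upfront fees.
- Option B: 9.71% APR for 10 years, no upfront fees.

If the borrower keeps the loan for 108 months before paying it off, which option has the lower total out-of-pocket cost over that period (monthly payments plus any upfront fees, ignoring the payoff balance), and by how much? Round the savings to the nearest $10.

Option A: monthly rate = 5.6%/12 = 0.0046667; payment = 235,500 × 0.0046667 / (1 − (1+0.0046667)^−120) = $2,567.48.
Option B: monthly rate = 9.71%/12 = 0.0080917; payment = 235,500 × 0.0080917 / (1 − (1+0.0080917)^−120) = $3,074.45.
Over 108 months: Option A costs 108 × $2,567.48 = $277,287.84; Option B costs 108 × $3,074.45 = $332,040.60.
Option A is cheaper by $332,040.60 − $277,287.84 = $54,752.76.

Option A by $54,750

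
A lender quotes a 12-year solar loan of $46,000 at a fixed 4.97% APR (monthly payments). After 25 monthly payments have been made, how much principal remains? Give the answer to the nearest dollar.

With monthly rate i = 4.97%/12 = 0.0041417, the balance after k of n payments is P · [(1+i)^n − (1+i)^k] / [(1+i)^n − 1].
(1+0.0041417)^144 = 1.81333620 and (1+0.0041417)^25 = 1.10885488, so the balance is 46,000 × (1.81333620 − 1.10885488) / (1.81333620 − 1) = $39,843.48.

$39,843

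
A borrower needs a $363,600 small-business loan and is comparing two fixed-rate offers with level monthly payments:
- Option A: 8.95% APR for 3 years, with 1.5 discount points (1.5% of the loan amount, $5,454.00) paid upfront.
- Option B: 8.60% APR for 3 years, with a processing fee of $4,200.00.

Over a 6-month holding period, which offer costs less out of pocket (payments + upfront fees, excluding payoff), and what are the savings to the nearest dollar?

Option A: monthly rate = 8.95%/12 = 0.0074583; payment = 363,600 × 0.0074583 / (1 − (1+0.0074583)^−36) = $11,553.92.
Option B: monthly rate = 8.6%/12 = 0.0071667; payment = 363,600 × 0.0071667 / (1 − (1+0.0071667)^−36) = $11,494.81.
Over 6 months: Option A costs 6 × $11,553.92 + $5,454.00 = $74,777.52; Option B costs 6 × $11,494.81 + $4,200.00 = $73,168.86.
Option B is cheaper by $74,777.52 − $73,168.86 = $1,608.66.

Option B by $1,609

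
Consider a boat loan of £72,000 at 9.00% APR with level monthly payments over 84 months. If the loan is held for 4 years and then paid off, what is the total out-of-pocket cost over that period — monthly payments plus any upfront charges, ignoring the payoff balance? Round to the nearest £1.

£55,604

At 9.00% the monthly rate is 0.0075000, so the payment is 72,000 × 0.0075000 / (1 − 1.0075000^−84) = £1,158.41.
Total outlay = 48 × £1,158.41 = £55,603.68.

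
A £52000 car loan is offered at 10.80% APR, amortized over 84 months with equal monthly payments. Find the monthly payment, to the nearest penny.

£884.91

At 10.80% the monthly rate is 0.0090000, so the payment is 52,000 × 0.0090000 / (1 − 1.0090000^−84) = £884.91.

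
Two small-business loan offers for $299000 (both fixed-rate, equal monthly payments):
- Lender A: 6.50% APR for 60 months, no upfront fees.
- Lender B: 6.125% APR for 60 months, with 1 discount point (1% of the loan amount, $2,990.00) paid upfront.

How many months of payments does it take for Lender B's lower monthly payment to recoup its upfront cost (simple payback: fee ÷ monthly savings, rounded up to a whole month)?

58 months

Lender A: monthly rate = 6.5%/12 = 0.0054167; payment = 299,000 × 0.0054167 / (1 − (1+0.0054167)^−60) = $5,850.28.
Lender B: monthly rate = 6.125%/12 = 0.0051042; payment = 299,000 × 0.0051042 / (1 − (1+0.0051042)^−60) = $5,797.90.
Monthly savings = $5,850.28 − $5,797.90 = $52.38.
Break-even = $2,990.00 / $52.38 = 57.08 → 58 months.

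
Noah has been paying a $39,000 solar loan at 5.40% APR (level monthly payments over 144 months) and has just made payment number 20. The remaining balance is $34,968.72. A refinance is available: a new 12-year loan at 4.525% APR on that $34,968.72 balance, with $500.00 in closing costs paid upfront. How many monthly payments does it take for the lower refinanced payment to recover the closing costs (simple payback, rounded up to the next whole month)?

10 months

Current payment = 39,000 × 5.4%/12 / (1 − (1+0.0045000)^−144) = $368.58.
Refinanced payment = 34,968.72 × 0.0037708 / (1 − (1+0.0037708)^−144) = $315.15.
Monthly savings = $368.58 − $315.15 = $53.43.
Break-even = $500.00 / $53.43 = 9.36 → 10 months.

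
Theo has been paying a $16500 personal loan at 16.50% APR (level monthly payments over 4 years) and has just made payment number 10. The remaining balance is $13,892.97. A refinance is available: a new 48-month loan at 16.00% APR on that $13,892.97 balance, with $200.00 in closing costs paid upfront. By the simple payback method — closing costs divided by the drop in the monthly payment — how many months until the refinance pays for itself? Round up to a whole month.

Current payment = 16,500 × 16.5%/12 / (1 − (1+0.0137500)^−48) = $471.85.
Refinanced payment = 13,892.97 × 0.0133333 / (1 − (1+0.0133333)^−48) = $393.73.
Monthly savings = $471.85 − $393.73 = $78.12.
Break-even = $200.00 / $78.12 = 2.56 → 3 months.

3 months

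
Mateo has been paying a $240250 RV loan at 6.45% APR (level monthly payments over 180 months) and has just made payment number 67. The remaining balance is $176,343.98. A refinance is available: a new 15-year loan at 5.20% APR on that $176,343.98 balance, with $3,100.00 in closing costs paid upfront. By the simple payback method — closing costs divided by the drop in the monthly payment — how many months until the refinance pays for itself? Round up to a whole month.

Current payment = 240,250 × 6.45%/12 / (1 − (1+0.0053750)^−180) = $2,086.24.
Refinanced payment = 176,343.98 × 0.0043333 / (1 − (1+0.0043333)^−180) = $1,412.96.
Monthly savings = $2,086.24 − $1,412.96 = $673.28.
Break-even = $3,100.00 / $673.28 = 4.60 → 5 months.

5 months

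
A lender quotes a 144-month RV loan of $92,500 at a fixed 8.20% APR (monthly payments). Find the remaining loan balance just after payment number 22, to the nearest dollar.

$83,527

With monthly rate i = 8.2%/12 = 0.0068333, the balance after k of n payments is P · [(1+i)^n − (1+i)^k] / [(1+i)^n − 1].
(1+0.0068333)^144 = 2.66619733 and (1+0.0068333)^22 = 1.16162748, so the balance is 92,500 × (2.66619733 − 1.16162748) / (2.66619733 − 1) = $83,527.15.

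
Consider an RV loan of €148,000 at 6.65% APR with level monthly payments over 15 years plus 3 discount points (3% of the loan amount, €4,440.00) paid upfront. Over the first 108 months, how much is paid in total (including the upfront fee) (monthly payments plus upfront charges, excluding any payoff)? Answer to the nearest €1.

Monthly rate = 6.65%/12 = 0.0055417; payment = 148,000 × 0.0055417 / (1 − (1+0.0055417)^−180) = €1,301.47.
Total outlay = 108 × €1,301.47 + €4,440.00 = €144,998.76.

€144,999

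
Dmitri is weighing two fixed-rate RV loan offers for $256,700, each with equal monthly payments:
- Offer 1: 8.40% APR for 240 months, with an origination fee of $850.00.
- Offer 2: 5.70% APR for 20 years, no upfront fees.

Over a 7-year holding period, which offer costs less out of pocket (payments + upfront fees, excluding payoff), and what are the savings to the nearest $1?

Offer 2 by $35,840

Offer 1: at 8.40% the monthly rate is 0.0070000, so the payment is 256,700 × 0.0070000 / (1 − 1.0070000^−240) = $2,211.48.
Offer 2: at 5.70% the monthly rate is 0.0047500, so the payment is 256,700 × 0.0047500 / (1 − 1.0047500^−240) = $1,794.93.
Over 84 months: Offer 1 costs 84 × $2,211.48 + $850.00 = $186,614.32; Offer 2 costs 84 × $1,794.93 = $150,774.12.
Offer 2 is cheaper by $186,614.32 − $150,774.12 = $35,840.20.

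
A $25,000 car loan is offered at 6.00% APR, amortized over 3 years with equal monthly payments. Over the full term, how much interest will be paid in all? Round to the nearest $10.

$2,380

At 6.00% the monthly rate is 0.0050000, so the payment is 25,000 × 0.0050000 / (1 − 1.0050000^−36) = $760.55.
Total paid = 36 × $760.55 = $27,379.80; interest = $27,379.80 − $25,000 = $2,379.80.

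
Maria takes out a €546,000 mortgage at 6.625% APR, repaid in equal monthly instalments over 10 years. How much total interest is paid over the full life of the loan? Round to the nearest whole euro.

Monthly rate = 6.625%/12 = 0.0055208; payment = 546,000 × 0.0055208 / (1 − (1+0.0055208)^−120) = €6,234.50.
Total paid = 120 × €6,234.50 = €748,140.00; interest = €748,140.00 − €546,000 = €202,140.00.

€202,140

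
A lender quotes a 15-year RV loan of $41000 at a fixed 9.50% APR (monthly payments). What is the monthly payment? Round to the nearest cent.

$428.13

Monthly rate = 9.5%/12 = 0.0079167; payment = 41,000 × 0.0079167 / (1 − (1+0.0079167)^−180) = $428.13.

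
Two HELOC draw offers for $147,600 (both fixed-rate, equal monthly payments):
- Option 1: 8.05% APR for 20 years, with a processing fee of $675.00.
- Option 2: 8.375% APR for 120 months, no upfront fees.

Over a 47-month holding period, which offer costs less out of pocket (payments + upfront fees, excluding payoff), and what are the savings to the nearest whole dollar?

Option 1: at 8.05% the monthly rate is 0.0067083, so the payment is 147,600 × 0.0067083 / (1 − 1.0067083^−240) = $1,239.18.
Option 2: monthly rate = 8.375%/12 = 0.0069792; payment = 147,600 × 0.0069792 / (1 − (1+0.0069792)^−120) = $1,820.18.
Over 47 months: Option 1 costs 47 × $1,239.18 + $675.00 = $58,916.46; Option 2 costs 47 × $1,820.18 = $85,548.46.
Option 1 is cheaper by $85,548.46 − $58,916.46 = $26,632.00.

Option 1 by $26,632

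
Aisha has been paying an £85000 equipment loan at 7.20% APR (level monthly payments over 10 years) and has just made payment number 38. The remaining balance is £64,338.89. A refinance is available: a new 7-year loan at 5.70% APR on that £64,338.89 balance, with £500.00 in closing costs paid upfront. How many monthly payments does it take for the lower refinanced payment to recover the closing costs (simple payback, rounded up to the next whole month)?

Current payment = 85,000 × 7.2%/12 / (1 − (1+0.0060000)^−120) = £995.71.
Refinanced payment = 64,338.89 × 0.0047500 / (1 − (1+0.0047500)^−84) = £930.67.
Monthly savings = £995.71 − £930.67 = £65.04.
Break-even = £500.00 / £65.04 = 7.69 → 8 months.

8 months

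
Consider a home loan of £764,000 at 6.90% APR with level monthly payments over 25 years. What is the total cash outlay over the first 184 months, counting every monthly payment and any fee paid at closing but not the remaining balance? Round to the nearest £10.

£984,610

Monthly rate = 6.9%/12 = 0.0057500; payment = 764,000 × 0.0057500 / (1 − (1+0.0057500)^−300) = £5,351.15.
Total outlay = 184 × £5,351.15 = £984,611.60.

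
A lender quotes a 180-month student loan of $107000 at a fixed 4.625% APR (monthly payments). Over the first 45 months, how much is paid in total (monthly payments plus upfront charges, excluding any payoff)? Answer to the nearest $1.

$37,143

Monthly rate = 4.625%/12 = 0.0038542; payment = 107,000 × 0.0038542 / (1 − (1+0.0038542)^−180) = $825.39.
Total outlay = 45 × $825.39 = $37,142.55.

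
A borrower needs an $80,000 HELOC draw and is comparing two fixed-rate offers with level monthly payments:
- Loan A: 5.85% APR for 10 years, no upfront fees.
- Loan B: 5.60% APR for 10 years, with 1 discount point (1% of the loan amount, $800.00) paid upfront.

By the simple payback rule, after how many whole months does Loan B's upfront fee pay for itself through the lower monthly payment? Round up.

Loan A: monthly rate = 5.85%/12 = 0.0048750; payment = 80,000 × 0.0048750 / (1 − (1+0.0048750)^−120) = $882.15.
Loan B: monthly rate = 5.6%/12 = 0.0046667; payment = 80,000 × 0.0046667 / (1 − (1+0.0046667)^−120) = $872.18.
Monthly savings = $882.15 − $872.18 = $9.97.
Break-even = $800.00 / $9.97 = 80.24 → 81 months.

81 months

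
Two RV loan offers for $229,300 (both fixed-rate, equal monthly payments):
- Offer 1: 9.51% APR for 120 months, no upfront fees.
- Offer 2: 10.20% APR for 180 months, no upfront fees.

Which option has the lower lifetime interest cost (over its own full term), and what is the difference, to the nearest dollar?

Offer 1: monthly rate = 9.51%/12 = 0.0079250; payment = 229,300 × 0.0079250 / (1 − (1+0.0079250)^−120) = $2,968.34.
Total interest on Offer 1 = 120 × $2,968.34 − $229,300 = $126,900.80.
Offer 2: monthly rate = 10.2%/12 = 0.0085000; payment = 229,300 × 0.0085000 / (1 − (1+0.0085000)^−180) = $2,492.20.
Total interest on Offer 2 = 180 × $2,492.20 − $229,300 = $219,296.00.
Offer 1 is lower by $92,395.20.

Offer 1 by $92,395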